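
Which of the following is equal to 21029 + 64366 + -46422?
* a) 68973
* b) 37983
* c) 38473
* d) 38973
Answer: d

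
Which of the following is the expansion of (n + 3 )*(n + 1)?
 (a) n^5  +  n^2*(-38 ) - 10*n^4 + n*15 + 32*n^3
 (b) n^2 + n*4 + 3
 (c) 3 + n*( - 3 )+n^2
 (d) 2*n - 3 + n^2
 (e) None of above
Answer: b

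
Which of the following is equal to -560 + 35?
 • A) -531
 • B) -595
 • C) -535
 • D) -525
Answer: D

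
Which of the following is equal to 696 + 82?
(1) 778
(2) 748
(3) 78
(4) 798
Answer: 1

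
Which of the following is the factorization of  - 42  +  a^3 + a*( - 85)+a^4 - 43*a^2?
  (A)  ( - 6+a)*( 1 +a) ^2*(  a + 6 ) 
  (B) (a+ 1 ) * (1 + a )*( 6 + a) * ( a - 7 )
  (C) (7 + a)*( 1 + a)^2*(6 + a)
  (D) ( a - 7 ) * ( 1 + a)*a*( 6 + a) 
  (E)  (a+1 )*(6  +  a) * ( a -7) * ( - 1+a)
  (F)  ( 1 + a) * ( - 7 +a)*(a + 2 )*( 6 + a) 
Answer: B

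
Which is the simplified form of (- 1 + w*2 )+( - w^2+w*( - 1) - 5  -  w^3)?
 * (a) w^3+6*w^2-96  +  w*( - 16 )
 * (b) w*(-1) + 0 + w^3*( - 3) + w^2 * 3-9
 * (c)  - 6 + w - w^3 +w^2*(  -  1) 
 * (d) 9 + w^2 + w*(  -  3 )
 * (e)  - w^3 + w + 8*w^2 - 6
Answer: c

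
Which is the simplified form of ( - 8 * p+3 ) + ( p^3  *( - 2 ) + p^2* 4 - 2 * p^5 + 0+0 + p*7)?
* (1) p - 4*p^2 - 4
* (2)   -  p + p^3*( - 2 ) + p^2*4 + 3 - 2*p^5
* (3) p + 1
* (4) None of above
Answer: 2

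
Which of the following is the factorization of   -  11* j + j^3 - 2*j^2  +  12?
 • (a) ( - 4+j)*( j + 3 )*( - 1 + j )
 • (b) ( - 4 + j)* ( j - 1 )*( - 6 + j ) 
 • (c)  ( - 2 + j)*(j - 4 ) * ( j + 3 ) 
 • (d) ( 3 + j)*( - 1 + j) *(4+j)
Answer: a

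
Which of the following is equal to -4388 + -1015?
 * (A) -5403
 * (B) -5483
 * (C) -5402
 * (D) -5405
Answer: A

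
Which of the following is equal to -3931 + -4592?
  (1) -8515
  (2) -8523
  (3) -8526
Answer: 2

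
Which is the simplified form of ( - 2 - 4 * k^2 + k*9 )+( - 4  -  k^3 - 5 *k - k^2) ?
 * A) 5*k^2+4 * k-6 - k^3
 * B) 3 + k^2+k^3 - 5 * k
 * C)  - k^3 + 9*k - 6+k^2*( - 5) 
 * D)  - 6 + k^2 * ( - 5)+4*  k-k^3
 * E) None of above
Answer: D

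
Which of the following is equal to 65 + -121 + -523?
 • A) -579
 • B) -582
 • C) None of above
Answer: A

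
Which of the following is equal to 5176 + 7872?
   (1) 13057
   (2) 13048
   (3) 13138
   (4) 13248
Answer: 2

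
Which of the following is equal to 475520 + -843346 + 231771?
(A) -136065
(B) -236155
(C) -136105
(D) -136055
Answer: D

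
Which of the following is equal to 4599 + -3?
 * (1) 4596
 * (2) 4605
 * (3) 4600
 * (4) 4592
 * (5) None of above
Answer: 1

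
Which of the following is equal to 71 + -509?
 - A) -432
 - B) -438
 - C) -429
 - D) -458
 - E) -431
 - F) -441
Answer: B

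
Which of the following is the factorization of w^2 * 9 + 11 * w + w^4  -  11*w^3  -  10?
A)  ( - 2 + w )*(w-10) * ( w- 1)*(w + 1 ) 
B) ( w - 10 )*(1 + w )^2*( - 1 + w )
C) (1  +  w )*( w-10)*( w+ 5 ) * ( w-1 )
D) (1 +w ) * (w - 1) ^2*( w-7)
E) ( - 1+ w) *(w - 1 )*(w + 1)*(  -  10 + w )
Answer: E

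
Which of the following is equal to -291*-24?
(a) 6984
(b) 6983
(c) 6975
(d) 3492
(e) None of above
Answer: a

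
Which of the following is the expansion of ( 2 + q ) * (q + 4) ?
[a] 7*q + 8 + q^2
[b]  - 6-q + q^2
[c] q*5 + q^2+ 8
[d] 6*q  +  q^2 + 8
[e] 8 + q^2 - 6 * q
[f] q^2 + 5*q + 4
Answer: d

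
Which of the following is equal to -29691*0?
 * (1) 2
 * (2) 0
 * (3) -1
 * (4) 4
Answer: 2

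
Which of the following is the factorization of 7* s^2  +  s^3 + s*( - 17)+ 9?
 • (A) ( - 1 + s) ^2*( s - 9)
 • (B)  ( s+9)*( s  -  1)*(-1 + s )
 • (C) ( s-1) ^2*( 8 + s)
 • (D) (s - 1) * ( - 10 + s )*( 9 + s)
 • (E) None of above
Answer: B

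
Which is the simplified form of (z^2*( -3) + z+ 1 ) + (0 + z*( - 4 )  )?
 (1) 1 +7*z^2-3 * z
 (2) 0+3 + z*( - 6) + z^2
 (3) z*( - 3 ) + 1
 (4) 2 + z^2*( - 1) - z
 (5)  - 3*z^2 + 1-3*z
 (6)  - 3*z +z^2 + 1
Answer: 5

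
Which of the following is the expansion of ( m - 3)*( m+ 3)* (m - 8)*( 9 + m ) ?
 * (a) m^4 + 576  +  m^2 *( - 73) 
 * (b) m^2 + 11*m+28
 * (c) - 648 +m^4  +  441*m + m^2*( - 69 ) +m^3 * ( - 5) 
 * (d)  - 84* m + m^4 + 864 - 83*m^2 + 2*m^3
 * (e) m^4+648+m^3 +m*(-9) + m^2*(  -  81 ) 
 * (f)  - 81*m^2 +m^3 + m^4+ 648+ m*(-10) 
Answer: e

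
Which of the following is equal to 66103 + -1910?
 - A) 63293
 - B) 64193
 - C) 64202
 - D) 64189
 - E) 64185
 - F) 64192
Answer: B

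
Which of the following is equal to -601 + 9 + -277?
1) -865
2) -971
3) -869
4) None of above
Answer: 3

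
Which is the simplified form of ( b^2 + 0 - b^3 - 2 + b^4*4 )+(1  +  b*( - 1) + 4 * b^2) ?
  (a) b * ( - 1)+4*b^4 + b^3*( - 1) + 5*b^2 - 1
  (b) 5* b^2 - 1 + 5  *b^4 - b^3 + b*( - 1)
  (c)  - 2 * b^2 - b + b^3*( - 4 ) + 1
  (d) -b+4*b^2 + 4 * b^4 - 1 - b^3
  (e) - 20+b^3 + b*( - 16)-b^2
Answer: a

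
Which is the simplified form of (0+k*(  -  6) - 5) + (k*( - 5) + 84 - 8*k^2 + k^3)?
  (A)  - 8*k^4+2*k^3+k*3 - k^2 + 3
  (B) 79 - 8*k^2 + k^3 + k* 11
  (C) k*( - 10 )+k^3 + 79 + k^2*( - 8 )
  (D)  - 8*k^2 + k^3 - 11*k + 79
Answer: D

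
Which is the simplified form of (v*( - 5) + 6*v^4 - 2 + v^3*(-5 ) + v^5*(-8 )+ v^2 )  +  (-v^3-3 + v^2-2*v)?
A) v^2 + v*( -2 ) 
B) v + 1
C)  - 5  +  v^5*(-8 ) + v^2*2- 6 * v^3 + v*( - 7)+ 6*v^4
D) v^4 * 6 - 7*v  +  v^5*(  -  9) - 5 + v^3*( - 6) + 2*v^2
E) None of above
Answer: C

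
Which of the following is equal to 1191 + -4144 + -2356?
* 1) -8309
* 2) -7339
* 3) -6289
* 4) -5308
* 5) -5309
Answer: 5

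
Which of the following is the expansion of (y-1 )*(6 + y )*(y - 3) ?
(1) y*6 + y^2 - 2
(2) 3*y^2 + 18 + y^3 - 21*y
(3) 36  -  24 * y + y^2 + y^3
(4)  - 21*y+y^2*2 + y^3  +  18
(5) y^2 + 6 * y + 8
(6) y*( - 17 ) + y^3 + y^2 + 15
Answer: 4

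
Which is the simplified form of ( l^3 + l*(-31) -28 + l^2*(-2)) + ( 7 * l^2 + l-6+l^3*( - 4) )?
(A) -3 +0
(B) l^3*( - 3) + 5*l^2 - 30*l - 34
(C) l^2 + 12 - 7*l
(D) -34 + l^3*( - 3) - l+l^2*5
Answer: B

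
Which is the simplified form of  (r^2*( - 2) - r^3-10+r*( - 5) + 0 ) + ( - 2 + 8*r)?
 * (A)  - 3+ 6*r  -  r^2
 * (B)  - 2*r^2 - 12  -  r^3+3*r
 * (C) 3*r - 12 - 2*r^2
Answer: B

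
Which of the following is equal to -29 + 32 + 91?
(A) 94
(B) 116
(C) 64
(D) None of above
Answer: A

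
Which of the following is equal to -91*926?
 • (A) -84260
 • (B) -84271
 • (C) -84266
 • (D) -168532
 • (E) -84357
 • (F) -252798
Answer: C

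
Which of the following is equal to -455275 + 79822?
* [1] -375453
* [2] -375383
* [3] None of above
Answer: 1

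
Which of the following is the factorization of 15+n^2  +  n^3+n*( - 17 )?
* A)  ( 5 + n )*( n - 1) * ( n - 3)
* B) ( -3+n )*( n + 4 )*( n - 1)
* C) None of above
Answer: A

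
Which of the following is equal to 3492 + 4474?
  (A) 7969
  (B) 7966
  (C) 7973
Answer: B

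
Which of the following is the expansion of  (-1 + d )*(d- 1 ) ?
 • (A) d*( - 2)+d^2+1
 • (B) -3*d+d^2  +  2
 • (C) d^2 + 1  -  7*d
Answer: A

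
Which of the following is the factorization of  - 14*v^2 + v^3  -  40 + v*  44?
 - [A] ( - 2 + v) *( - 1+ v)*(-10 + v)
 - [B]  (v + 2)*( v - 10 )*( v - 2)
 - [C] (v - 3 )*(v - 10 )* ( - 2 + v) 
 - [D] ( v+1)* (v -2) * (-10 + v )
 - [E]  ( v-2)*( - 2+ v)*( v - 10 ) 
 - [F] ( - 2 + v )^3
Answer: E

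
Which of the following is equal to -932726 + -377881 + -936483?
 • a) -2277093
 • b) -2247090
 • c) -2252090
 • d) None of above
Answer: b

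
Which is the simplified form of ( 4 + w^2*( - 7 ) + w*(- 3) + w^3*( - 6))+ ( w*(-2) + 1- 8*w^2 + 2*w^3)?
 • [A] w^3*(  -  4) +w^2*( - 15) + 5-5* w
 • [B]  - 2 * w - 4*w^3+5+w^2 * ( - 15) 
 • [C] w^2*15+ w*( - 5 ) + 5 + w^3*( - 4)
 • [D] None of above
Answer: A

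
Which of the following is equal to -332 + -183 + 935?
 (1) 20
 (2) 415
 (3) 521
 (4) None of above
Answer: 4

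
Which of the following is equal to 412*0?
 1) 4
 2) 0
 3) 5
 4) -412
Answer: 2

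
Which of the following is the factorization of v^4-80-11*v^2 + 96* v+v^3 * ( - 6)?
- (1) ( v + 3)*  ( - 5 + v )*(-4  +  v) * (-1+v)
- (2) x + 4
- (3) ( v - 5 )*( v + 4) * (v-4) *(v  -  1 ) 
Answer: 3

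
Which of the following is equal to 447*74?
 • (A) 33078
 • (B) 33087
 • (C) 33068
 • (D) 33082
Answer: A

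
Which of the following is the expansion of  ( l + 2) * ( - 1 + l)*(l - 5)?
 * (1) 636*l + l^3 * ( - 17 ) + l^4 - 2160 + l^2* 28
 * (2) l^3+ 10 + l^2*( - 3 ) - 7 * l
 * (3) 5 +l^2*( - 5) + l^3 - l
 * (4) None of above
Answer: 4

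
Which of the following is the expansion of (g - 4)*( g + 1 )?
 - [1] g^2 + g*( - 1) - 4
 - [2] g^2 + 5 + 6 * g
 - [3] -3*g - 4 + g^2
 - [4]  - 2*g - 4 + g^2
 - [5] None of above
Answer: 3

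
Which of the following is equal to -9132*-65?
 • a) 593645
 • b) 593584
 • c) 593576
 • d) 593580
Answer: d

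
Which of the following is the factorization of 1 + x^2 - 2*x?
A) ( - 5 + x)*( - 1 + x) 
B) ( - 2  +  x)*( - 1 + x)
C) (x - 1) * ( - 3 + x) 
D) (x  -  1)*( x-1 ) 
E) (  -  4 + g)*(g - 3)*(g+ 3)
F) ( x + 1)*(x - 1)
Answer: D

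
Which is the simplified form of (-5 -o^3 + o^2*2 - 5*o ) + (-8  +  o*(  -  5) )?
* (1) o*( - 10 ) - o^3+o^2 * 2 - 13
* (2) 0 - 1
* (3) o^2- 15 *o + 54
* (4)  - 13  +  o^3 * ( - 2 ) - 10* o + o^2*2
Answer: 1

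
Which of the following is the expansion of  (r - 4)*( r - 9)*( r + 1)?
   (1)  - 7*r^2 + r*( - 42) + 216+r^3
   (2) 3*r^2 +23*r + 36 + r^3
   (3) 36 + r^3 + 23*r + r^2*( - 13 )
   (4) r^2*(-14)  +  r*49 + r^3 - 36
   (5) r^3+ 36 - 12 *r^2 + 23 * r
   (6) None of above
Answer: 5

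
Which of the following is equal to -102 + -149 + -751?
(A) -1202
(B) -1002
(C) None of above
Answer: B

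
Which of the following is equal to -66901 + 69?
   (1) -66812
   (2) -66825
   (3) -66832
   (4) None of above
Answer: 3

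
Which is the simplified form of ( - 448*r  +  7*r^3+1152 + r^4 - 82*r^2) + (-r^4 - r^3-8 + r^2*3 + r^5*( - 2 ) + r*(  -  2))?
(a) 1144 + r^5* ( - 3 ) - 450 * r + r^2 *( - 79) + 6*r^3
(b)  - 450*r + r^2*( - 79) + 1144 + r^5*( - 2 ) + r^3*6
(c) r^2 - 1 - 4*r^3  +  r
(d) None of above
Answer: b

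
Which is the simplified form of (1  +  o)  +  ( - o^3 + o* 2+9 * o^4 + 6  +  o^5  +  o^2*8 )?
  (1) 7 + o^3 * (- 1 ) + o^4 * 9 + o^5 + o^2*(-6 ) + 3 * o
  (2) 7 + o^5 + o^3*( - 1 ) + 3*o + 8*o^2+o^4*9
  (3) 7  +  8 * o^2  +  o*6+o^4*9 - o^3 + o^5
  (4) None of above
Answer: 2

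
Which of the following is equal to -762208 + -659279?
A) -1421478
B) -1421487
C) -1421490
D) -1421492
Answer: B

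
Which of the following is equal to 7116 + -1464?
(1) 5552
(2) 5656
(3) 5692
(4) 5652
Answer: 4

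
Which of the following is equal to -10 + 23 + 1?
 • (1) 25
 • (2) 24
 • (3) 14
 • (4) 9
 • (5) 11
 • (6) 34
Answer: 3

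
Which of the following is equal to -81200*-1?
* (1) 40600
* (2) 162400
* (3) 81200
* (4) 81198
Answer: 3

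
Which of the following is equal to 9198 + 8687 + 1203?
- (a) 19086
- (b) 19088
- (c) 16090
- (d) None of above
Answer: b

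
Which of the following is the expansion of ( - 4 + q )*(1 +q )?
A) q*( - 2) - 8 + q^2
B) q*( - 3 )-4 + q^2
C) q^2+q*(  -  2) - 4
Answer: B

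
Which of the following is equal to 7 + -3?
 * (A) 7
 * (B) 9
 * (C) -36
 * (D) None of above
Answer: D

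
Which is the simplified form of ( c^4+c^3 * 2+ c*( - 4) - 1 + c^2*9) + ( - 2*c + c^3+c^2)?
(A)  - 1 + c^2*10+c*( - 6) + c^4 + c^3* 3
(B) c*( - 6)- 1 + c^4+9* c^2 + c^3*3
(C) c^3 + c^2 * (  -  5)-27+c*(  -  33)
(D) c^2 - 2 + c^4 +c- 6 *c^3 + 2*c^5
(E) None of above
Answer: A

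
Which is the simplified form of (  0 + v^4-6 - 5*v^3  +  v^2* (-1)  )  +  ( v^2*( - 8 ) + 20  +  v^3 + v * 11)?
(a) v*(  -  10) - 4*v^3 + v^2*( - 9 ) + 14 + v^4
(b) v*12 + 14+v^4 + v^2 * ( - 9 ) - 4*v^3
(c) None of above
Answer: c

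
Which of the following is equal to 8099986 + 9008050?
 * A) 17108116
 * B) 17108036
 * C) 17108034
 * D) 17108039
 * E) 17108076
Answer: B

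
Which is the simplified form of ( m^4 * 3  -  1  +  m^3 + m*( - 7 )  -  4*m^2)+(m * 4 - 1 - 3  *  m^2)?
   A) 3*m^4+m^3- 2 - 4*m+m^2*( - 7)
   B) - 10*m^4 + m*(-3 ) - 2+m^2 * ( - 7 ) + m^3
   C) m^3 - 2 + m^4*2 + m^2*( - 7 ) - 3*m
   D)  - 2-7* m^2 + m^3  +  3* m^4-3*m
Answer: D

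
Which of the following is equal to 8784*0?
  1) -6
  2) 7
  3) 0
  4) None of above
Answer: 3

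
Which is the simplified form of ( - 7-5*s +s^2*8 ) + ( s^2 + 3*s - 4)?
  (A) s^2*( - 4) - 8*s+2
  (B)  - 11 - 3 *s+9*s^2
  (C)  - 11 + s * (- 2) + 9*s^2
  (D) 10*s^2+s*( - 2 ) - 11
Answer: C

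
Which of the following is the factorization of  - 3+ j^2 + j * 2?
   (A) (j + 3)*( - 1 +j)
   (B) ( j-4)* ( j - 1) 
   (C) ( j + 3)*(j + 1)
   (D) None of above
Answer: A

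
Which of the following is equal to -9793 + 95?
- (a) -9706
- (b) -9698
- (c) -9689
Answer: b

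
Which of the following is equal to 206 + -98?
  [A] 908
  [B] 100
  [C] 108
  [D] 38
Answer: C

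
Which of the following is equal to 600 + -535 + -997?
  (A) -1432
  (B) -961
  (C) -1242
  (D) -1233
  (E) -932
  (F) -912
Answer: E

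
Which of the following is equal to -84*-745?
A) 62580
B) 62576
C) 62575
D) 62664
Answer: A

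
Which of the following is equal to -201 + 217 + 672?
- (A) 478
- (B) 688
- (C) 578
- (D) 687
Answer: B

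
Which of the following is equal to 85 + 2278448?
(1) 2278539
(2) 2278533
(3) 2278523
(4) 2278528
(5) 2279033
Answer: 2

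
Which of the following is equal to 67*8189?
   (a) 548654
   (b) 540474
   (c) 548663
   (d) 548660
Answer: c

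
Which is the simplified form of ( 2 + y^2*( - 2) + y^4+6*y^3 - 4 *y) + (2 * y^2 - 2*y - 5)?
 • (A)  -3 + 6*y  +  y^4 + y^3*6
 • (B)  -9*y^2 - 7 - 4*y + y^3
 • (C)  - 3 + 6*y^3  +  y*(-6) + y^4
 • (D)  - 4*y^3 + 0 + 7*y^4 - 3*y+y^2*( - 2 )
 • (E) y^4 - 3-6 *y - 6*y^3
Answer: C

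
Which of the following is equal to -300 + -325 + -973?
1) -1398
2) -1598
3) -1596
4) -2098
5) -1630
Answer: 2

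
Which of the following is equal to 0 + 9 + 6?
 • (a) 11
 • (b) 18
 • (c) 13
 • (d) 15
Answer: d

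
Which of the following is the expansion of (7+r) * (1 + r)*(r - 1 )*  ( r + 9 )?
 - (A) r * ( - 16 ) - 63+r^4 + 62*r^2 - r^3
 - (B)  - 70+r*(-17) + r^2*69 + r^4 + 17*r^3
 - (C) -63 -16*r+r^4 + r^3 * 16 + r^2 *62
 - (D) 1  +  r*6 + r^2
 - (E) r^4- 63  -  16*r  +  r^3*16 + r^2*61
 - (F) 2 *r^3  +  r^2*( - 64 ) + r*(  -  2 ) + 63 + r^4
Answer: C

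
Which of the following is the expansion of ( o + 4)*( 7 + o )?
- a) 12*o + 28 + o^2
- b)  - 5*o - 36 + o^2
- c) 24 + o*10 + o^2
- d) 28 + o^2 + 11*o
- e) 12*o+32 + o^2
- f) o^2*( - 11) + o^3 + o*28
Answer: d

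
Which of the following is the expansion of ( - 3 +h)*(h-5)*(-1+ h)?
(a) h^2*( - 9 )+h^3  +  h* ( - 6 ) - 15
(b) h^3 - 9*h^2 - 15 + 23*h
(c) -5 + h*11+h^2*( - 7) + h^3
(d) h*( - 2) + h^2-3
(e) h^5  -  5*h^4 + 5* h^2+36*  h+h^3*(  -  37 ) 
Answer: b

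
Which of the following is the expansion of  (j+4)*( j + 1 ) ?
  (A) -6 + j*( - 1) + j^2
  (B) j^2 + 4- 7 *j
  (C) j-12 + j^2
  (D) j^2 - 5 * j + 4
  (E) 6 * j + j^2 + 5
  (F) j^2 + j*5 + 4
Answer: F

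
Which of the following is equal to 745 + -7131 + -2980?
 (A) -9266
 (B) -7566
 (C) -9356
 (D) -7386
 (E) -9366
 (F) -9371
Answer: E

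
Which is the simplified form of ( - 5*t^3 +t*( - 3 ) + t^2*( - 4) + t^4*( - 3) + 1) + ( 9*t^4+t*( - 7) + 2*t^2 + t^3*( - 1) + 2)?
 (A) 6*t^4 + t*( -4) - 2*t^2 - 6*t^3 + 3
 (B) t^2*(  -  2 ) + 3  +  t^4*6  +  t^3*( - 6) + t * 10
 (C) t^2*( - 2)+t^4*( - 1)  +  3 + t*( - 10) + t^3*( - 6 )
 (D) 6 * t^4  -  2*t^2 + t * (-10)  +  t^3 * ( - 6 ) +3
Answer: D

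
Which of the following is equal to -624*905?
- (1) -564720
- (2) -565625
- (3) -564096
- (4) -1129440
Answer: 1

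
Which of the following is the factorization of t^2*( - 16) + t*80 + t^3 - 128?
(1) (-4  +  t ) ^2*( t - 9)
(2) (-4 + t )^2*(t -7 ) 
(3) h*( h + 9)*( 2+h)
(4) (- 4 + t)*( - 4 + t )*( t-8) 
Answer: 4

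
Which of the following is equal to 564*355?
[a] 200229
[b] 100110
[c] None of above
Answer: c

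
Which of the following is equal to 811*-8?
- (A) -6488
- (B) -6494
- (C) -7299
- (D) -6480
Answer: A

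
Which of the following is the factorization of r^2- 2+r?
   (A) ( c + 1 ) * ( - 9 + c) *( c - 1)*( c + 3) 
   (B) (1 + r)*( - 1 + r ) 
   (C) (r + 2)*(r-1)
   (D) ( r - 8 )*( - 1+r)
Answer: C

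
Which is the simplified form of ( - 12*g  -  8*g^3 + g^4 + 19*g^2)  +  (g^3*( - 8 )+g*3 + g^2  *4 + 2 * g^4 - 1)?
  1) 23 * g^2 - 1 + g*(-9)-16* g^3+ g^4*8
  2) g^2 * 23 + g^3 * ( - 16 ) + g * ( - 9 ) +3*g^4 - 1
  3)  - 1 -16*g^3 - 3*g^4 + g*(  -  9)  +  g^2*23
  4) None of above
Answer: 2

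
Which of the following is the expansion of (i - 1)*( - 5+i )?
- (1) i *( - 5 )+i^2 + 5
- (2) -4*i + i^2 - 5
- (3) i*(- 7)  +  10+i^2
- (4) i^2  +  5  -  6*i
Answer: 4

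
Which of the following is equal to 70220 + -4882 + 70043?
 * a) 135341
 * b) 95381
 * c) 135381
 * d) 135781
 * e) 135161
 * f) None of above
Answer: c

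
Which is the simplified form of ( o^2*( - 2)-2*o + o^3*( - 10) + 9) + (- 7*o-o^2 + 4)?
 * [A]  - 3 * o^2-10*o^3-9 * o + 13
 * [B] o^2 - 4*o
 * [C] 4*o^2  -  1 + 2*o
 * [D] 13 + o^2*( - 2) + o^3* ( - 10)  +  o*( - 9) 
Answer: A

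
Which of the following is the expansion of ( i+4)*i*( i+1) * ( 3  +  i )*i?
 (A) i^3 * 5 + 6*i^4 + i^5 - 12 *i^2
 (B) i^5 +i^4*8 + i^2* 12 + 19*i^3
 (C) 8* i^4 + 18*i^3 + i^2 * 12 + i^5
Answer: B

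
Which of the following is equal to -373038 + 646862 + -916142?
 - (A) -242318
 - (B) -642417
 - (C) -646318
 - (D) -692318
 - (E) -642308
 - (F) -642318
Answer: F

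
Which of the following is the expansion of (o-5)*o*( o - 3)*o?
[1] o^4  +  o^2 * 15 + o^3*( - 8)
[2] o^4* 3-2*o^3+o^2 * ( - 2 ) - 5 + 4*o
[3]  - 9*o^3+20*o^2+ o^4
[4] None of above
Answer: 1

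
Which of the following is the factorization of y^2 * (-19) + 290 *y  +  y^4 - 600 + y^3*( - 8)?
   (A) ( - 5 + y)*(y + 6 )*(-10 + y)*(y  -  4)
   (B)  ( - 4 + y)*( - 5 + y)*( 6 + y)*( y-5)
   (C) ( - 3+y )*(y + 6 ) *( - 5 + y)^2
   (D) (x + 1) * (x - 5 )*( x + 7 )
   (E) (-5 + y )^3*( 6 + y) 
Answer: B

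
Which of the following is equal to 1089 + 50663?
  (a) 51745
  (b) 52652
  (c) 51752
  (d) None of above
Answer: c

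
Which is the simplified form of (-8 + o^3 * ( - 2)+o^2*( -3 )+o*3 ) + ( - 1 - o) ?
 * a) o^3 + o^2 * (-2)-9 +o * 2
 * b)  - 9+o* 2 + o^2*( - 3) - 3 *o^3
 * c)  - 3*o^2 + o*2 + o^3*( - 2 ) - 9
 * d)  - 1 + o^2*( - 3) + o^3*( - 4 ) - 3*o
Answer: c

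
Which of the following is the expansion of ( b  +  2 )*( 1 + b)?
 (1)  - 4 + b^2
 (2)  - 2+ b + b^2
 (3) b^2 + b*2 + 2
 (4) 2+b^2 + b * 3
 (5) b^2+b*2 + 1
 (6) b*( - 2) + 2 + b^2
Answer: 4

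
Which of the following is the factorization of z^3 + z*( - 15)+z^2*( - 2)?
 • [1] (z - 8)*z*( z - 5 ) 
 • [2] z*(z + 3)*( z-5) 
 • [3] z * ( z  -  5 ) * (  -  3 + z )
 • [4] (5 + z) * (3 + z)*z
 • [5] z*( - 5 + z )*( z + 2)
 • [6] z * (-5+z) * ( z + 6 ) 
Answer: 2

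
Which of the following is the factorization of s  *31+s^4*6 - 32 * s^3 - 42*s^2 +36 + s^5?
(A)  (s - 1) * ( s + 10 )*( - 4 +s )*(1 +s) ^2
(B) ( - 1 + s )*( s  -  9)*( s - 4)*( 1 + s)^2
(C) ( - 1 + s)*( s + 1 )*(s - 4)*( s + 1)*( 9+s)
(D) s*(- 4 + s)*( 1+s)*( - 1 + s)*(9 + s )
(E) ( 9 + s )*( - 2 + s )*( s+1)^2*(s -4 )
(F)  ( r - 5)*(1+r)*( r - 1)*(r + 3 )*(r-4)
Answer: C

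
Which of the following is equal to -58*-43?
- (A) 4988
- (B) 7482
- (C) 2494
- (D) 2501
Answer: C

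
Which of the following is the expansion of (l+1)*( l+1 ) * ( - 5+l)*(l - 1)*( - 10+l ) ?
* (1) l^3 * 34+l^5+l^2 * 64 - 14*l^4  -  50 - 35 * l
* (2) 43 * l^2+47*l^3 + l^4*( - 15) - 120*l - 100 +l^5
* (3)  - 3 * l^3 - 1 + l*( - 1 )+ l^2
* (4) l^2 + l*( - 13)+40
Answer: 1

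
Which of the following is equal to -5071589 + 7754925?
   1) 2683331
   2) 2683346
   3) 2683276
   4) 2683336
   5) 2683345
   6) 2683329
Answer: 4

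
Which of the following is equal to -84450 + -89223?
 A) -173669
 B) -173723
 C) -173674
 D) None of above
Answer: D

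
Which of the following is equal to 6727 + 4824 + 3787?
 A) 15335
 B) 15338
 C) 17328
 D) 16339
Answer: B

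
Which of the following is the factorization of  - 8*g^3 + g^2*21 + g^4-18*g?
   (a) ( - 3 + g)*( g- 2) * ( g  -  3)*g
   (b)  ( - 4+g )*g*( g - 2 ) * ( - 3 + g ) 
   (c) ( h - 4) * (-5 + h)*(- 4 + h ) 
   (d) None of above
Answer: a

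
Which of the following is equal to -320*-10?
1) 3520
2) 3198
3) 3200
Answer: 3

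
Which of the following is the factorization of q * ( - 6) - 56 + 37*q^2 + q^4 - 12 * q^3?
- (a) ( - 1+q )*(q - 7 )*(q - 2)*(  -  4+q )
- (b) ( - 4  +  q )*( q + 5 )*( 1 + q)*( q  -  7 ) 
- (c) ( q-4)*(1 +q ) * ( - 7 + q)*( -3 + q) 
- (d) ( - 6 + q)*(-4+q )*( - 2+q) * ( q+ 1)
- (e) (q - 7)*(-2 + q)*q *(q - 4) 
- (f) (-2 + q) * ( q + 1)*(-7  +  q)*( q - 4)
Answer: f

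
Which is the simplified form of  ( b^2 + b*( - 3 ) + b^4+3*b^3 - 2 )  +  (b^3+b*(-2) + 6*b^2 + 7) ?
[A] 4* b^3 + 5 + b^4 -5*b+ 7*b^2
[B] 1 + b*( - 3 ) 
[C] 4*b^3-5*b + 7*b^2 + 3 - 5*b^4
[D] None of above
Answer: A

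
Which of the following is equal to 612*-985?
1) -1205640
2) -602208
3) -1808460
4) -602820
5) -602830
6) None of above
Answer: 4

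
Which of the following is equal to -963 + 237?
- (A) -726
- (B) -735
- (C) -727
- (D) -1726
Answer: A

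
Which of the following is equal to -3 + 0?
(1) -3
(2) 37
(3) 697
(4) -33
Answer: 1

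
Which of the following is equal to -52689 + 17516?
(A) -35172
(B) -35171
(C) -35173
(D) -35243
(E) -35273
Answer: C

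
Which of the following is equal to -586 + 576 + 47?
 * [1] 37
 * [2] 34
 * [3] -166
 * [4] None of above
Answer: 1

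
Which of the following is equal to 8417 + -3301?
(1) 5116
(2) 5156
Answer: 1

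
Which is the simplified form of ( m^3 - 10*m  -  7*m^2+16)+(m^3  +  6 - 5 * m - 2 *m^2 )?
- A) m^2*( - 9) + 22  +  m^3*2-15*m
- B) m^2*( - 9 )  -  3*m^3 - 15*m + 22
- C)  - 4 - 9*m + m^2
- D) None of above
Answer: A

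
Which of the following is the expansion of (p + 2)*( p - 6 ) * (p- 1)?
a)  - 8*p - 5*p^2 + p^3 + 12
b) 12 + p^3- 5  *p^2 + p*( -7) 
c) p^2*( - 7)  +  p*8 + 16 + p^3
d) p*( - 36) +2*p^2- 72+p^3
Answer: a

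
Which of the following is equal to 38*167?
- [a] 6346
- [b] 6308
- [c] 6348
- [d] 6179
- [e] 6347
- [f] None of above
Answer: a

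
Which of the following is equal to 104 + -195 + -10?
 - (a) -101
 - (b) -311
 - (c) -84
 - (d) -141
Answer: a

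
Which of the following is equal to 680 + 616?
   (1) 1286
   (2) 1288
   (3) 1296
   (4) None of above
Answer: 3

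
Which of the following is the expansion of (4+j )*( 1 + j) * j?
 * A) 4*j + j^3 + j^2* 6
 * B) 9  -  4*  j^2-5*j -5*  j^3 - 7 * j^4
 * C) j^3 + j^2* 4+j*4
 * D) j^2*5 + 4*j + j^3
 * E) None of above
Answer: D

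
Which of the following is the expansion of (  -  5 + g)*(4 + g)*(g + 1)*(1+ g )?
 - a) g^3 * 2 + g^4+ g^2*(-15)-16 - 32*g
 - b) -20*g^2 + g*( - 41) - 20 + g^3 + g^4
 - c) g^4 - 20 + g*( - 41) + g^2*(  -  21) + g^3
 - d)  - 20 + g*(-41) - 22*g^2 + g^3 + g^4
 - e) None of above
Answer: c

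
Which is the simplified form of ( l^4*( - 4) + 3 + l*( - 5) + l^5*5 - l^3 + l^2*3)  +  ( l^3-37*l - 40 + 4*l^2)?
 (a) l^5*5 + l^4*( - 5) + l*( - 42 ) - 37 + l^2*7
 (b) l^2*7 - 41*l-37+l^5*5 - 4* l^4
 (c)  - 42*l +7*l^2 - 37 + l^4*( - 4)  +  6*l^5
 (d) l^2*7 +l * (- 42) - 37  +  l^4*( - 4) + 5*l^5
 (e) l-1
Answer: d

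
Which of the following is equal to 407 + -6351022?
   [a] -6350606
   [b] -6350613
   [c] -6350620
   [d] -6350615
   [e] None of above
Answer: d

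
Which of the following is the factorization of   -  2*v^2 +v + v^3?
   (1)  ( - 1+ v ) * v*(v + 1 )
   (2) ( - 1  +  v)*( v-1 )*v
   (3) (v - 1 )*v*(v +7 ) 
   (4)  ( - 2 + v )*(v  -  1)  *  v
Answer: 2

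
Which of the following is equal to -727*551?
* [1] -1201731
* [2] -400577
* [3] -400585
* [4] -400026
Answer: 2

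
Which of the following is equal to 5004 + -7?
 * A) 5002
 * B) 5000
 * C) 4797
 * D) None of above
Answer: D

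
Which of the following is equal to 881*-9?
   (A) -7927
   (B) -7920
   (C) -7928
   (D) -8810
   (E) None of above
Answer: E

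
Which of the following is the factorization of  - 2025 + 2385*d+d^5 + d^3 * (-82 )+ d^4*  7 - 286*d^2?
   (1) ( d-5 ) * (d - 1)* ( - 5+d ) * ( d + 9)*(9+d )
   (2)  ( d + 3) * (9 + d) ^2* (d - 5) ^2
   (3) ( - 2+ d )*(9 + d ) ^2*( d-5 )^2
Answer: 1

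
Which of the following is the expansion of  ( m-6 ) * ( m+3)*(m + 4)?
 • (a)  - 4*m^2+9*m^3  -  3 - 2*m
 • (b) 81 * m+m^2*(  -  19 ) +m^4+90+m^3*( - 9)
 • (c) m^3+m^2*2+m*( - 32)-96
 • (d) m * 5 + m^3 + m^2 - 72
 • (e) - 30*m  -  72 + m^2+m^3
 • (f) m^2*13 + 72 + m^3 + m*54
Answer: e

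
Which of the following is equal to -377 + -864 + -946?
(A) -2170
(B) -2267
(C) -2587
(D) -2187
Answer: D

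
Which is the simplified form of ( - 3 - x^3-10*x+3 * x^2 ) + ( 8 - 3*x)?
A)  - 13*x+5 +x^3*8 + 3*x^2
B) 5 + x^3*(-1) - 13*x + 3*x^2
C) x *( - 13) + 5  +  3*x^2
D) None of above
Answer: B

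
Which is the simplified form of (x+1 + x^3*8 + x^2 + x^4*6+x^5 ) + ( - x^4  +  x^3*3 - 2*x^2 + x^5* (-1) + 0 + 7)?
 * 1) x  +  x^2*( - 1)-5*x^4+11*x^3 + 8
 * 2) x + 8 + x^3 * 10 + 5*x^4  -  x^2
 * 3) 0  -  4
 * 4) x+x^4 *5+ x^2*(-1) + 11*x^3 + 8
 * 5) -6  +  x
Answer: 4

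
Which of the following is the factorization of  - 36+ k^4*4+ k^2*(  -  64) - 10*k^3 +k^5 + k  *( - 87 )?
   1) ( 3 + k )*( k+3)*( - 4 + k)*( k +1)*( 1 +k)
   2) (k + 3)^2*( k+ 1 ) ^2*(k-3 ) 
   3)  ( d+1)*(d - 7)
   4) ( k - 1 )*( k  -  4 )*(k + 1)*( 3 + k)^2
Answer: 1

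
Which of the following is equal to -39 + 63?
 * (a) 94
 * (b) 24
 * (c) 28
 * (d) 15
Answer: b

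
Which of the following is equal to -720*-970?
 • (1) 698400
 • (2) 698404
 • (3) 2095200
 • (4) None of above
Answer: 1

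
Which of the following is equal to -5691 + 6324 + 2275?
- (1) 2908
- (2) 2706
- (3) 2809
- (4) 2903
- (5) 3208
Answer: 1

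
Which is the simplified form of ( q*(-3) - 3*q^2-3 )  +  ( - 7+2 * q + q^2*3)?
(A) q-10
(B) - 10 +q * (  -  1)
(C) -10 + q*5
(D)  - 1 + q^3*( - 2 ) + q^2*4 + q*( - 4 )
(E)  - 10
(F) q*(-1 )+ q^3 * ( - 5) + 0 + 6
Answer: B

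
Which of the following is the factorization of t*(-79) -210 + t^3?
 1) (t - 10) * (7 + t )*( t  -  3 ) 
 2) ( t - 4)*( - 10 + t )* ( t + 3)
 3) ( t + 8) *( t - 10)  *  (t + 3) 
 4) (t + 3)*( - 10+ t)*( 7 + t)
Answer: 4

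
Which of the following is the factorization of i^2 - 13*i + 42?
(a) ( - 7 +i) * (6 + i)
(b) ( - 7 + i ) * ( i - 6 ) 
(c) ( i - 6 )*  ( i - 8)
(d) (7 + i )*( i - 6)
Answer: b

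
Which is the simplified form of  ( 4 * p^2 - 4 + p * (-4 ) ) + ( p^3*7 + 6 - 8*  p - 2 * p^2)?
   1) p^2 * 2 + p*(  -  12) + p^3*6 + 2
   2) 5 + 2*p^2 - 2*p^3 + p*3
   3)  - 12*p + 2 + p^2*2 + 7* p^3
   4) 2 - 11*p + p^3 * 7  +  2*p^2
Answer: 3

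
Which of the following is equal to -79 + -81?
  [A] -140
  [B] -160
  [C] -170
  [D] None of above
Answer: B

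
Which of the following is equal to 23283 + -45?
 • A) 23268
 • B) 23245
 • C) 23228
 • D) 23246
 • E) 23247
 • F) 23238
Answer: F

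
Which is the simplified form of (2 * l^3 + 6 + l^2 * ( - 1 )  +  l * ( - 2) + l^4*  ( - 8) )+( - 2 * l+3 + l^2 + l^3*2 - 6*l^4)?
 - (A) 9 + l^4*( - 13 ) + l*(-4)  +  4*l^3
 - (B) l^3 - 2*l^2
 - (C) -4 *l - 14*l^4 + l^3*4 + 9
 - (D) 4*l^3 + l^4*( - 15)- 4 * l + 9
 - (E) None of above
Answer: C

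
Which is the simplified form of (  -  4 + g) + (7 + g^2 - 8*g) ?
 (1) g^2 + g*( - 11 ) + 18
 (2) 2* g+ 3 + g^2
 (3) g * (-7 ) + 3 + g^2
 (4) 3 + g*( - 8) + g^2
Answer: 3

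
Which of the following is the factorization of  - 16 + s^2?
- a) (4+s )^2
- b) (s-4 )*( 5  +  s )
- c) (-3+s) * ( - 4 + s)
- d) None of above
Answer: d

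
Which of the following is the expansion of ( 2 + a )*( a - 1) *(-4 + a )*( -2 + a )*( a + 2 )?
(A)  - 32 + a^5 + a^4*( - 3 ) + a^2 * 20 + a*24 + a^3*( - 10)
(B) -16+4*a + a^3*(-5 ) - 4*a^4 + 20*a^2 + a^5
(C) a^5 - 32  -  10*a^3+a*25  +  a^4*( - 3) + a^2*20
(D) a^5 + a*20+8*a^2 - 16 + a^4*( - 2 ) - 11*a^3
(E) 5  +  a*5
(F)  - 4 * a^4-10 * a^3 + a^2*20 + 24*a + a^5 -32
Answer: A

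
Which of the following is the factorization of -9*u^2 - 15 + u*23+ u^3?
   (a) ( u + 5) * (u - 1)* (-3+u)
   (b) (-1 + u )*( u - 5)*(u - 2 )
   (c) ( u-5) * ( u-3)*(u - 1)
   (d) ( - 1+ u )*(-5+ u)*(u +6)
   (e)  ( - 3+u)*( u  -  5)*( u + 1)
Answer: c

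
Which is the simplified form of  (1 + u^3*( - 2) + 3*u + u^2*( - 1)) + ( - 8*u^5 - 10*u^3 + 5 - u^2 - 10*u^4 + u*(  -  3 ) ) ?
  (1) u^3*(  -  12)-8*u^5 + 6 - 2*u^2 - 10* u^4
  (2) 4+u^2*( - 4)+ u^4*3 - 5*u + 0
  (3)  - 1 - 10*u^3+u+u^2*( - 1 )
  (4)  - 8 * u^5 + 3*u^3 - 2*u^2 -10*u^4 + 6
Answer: 1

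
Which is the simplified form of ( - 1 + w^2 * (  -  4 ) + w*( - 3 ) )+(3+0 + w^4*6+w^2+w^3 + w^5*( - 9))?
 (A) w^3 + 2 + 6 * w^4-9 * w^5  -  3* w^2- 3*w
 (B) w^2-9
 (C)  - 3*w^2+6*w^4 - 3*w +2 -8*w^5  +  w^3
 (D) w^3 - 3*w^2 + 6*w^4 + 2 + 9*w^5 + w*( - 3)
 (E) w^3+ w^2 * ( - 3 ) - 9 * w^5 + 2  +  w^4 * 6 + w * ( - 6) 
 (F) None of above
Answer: A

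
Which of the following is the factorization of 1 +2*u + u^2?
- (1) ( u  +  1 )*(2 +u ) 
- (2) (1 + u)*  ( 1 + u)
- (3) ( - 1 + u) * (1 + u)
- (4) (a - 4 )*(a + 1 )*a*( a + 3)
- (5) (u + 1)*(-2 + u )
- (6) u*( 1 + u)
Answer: 2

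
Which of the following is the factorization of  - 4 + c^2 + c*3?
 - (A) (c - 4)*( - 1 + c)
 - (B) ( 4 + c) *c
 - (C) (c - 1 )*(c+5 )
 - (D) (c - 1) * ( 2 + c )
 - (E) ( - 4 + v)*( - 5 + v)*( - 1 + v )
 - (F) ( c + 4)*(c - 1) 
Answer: F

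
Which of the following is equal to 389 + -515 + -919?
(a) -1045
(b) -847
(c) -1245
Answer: a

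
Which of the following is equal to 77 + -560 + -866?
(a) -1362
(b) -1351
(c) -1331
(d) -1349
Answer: d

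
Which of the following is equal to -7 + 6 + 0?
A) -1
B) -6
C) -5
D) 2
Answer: A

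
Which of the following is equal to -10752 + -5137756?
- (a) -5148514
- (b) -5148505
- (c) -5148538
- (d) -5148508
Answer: d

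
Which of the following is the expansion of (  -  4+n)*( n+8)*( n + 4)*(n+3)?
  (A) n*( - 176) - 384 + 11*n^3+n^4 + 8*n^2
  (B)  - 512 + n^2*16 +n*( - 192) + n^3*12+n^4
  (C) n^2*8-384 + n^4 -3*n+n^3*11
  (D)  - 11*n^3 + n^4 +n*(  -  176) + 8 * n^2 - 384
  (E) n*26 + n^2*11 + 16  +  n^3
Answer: A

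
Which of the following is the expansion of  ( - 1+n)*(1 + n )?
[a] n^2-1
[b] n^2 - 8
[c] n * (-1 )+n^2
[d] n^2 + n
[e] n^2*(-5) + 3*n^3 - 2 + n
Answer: a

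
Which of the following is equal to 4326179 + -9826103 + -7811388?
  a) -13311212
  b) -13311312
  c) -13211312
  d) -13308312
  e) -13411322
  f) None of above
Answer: b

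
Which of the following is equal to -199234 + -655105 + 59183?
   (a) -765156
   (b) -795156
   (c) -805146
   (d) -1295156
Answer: b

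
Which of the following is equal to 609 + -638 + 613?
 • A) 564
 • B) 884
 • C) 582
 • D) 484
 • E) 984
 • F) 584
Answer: F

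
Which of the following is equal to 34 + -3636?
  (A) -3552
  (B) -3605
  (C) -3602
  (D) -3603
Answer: C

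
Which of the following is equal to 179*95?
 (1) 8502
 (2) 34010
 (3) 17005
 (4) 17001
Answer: 3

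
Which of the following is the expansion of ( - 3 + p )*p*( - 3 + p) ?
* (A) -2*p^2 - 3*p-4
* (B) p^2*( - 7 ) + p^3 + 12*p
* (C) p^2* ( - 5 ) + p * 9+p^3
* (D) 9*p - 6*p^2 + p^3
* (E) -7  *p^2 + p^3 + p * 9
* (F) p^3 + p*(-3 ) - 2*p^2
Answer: D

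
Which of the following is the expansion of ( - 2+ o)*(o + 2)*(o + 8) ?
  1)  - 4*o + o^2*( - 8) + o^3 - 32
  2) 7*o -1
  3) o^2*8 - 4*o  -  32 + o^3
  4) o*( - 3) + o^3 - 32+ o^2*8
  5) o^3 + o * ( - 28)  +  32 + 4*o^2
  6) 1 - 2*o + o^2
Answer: 3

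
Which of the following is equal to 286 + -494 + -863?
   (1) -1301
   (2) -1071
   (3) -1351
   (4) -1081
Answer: 2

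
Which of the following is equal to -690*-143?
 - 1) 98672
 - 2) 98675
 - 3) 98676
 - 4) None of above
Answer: 4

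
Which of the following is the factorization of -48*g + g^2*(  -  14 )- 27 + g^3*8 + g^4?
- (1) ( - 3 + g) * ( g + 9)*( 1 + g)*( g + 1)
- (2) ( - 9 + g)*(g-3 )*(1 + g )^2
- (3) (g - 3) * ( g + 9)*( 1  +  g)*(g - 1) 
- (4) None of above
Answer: 1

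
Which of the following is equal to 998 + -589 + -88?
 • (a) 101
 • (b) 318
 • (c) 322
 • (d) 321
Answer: d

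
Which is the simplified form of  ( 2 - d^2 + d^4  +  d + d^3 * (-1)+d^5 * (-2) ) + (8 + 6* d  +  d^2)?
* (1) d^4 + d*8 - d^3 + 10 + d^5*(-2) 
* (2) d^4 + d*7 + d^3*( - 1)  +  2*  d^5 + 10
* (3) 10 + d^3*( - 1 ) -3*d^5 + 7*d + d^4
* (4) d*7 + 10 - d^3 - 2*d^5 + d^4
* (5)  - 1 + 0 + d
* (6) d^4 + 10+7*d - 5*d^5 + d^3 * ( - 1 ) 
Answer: 4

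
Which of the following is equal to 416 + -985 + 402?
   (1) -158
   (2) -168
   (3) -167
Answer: 3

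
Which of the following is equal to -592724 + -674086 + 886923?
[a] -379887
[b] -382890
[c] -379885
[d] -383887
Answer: a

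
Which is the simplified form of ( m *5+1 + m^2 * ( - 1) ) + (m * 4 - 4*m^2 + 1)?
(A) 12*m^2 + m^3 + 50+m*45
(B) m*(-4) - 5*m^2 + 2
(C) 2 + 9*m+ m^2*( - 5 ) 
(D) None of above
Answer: C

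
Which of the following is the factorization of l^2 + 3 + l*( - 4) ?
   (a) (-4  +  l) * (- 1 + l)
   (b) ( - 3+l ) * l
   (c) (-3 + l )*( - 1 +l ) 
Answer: c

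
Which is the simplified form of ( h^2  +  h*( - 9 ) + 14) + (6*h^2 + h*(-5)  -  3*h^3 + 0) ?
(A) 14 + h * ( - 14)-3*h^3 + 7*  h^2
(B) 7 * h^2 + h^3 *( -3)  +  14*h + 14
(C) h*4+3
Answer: A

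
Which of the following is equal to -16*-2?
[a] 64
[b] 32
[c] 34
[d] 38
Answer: b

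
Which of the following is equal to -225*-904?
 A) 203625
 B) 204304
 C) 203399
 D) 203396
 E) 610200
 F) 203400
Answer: F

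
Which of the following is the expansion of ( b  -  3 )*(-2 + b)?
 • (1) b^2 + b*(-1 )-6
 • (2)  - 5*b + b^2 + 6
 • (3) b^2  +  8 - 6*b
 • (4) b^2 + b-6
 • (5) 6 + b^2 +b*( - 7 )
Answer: 2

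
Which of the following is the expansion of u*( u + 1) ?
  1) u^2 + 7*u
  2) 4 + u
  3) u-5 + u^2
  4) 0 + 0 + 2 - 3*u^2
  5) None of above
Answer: 5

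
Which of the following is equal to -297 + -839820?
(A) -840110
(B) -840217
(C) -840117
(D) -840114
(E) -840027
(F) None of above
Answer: C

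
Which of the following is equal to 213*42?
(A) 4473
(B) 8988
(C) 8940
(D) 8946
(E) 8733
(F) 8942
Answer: D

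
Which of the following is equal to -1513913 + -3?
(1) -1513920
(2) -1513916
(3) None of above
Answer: 2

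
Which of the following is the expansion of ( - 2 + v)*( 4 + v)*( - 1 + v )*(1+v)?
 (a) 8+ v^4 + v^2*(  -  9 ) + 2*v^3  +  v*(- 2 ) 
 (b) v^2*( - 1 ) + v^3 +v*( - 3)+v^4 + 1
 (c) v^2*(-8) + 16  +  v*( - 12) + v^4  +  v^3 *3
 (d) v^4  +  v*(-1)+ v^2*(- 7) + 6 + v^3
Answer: a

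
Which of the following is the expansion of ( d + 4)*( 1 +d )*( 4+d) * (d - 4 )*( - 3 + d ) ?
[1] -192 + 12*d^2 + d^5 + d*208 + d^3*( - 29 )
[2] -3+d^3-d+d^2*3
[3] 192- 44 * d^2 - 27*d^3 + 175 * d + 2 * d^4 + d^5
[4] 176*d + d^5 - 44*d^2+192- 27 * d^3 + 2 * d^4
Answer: 4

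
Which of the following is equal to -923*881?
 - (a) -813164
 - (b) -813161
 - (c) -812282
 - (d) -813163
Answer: d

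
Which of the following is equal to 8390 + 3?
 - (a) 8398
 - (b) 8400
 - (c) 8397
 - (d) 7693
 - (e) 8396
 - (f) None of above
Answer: f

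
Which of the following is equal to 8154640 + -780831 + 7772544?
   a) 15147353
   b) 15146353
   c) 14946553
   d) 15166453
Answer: b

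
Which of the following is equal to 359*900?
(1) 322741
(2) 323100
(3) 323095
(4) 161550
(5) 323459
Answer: 2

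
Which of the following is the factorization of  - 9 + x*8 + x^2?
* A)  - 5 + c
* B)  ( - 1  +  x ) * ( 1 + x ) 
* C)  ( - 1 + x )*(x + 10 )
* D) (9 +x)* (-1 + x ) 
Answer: D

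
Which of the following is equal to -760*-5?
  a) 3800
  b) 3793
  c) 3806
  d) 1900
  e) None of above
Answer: a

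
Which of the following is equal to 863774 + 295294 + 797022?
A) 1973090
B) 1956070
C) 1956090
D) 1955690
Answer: C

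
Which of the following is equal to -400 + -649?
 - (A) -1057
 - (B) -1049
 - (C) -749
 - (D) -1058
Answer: B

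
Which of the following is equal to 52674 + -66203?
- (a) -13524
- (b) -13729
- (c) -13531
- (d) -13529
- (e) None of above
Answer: d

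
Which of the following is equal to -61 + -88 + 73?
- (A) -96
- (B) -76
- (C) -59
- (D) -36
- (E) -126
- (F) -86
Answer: B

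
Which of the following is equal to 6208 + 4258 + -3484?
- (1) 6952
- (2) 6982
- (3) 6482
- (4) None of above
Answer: 2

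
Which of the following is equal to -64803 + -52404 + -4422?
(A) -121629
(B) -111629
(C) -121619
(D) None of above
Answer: A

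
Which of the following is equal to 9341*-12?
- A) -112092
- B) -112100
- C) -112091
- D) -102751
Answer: A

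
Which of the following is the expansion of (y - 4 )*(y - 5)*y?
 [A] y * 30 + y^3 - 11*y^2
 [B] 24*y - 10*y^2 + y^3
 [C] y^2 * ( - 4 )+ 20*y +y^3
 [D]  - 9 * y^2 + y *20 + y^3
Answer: D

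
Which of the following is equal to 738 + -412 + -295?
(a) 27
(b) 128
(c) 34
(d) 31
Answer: d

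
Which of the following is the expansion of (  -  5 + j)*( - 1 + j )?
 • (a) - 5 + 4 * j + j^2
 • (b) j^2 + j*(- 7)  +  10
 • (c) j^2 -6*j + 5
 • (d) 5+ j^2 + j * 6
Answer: c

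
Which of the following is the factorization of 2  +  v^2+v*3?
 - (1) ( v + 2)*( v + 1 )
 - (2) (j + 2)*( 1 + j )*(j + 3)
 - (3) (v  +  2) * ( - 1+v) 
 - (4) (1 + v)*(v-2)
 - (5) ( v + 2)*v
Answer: 1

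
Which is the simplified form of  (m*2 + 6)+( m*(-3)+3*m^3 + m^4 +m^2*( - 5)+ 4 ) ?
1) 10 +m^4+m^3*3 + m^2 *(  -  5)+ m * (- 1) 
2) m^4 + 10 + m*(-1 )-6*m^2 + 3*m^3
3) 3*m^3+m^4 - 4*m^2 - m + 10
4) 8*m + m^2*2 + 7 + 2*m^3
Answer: 1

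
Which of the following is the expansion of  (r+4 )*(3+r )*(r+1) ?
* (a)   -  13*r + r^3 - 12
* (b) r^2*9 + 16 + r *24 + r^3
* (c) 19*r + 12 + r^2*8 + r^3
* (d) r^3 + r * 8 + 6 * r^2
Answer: c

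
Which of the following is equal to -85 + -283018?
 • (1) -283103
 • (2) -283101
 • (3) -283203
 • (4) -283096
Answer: 1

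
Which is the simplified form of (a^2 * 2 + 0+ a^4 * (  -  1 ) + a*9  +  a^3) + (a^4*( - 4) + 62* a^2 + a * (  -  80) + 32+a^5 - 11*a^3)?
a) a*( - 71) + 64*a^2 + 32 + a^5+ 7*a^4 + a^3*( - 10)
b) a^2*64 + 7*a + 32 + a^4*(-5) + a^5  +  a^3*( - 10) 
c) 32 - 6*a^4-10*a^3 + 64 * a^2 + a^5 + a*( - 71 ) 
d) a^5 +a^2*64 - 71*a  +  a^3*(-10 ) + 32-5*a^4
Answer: d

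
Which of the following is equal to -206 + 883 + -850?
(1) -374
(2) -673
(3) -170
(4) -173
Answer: 4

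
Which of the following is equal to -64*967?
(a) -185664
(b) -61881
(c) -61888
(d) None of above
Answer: c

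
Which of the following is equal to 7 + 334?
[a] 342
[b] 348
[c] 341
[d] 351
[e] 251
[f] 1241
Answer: c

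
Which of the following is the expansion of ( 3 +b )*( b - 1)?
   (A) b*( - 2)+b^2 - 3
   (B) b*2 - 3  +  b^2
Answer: B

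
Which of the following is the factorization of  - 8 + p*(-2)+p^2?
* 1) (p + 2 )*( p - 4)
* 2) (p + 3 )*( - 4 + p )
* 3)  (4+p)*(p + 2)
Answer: 1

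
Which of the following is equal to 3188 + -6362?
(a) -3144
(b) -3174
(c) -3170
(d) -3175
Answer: b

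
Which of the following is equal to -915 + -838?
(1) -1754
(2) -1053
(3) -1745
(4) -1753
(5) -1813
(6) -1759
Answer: 4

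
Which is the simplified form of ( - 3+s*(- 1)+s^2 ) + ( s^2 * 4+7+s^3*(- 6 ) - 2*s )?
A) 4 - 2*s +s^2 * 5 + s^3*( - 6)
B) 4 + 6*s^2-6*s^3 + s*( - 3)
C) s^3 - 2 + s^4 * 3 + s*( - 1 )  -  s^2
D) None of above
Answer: D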